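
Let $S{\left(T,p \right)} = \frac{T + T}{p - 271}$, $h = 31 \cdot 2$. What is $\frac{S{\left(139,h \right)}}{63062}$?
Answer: $- \frac{139}{6589979} \approx -2.1093 \cdot 10^{-5}$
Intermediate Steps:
$h = 62$
$S{\left(T,p \right)} = \frac{2 T}{-271 + p}$
$\frac{S{\left(139,h \right)}}{63062} = \frac{2 \cdot 139 \frac{1}{-271 + 62}}{63062} = 2 \cdot 139 \frac{1}{-209} \cdot \frac{1}{63062} = 2 \cdot 139 \left(- \frac{1}{209}\right) \frac{1}{63062} = \left(- \frac{278}{209}\right) \frac{1}{63062} = - \frac{139}{6589979}$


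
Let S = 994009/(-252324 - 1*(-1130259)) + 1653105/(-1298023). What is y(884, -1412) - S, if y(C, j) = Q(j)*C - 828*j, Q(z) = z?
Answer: -90108694652921392/1139579822505 ≈ -79072.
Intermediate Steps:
y(C, j) = -828*j + C*j (y(C, j) = j*C - 828*j = C*j - 828*j = -828*j + C*j)
S = -161072193968/1139579822505 (S = 994009/(-252324 + 1130259) + 1653105*(-1/1298023) = 994009/877935 - 1653105/1298023 = -161072193968/1139579822505 ≈ -0.14134)
y(884, -1412) - S = -1412*(-828 + 884) - 1*(-161072193968/1139579822505) = -1412*56 + 161072193968/1139579822505 = -79072 + 161072193968/1139579822505 = -90108694652921392/1139579822505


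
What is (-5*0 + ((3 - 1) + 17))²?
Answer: 361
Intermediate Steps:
(-5*0 + ((3 - 1) + 17))² = (0 + (2 + 17))² = (0 + 19)² = 19² = 361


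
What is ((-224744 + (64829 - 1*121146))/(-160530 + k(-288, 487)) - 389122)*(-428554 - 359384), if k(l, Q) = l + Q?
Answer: 49157906138572098/160331 ≈ 3.0660e+11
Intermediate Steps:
k(l, Q) = Q + l
((-224744 + (64829 - 1*121146))/(-160530 + k(-288, 487)) - 389122)*(-428554 - 359384) = ((-224744 + (64829 - 1*121146))/(-160530 + (487 - 288)) - 389122)*(-428554 - 359384) = ((-224744 + (64829 - 121146))/(-160530 + 199) - 389122)*(-787938) = ((-224744 - 56317)/(-160331) - 389122)*(-787938) = (-281061*(-1/160331) - 389122)*(-787938) = (281061/160331 - 389122)*(-787938) = -62388038321/160331*(-787938) = 49157906138572098/160331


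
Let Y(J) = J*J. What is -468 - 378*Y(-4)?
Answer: -6516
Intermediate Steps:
Y(J) = J²
-468 - 378*Y(-4) = -468 - 378*(-4)² = -468 - 378*16 = -468 - 6048 = -6516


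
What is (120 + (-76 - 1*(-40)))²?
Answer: 7056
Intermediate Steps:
(120 + (-76 - 1*(-40)))² = (120 + (-76 + 40))² = (120 - 36)² = 84² = 7056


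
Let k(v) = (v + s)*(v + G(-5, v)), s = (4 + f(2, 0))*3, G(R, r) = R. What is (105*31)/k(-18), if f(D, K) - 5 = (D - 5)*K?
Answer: -1085/69 ≈ -15.725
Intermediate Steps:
f(D, K) = 5 + K*(-5 + D) (f(D, K) = 5 + (D - 5)*K = 5 + (-5 + D)*K = 5 + K*(-5 + D))
s = 27 (s = (4 + (5 - 5*0 + 2*0))*3 = (4 + (5 + 0 + 0))*3 = (4 + 5)*3 = 9*3 = 27)
k(v) = (-5 + v)*(27 + v) (k(v) = (v + 27)*(v - 5) = (27 + v)*(-5 + v) = (-5 + v)*(27 + v))
(105*31)/k(-18) = (105*31)/(-135 + (-18)² + 22*(-18)) = 3255/(-135 + 324 - 396) = 3255/(-207) = 3255*(-1/207) = -1085/69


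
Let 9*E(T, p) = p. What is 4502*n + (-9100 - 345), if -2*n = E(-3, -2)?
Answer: -80503/9 ≈ -8944.8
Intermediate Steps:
E(T, p) = p/9
n = 1/9 (n = -(-2)/18 = -1/2*(-2/9) = 1/9 ≈ 0.11111)
4502*n + (-9100 - 345) = 4502*(1/9) + (-9100 - 345) = 4502/9 - 9445 = -80503/9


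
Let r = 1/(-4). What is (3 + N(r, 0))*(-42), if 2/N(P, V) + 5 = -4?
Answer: -350/3 ≈ -116.67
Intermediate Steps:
r = -¼ ≈ -0.25000
N(P, V) = -2/9 (N(P, V) = 2/(-5 - 4) = 2/(-9) = 2*(-⅑) = -2/9)
(3 + N(r, 0))*(-42) = (3 - 2/9)*(-42) = (25/9)*(-42) = -350/3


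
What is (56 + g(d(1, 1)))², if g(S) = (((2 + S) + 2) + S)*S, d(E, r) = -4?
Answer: 5184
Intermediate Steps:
g(S) = S*(4 + 2*S) (g(S) = ((4 + S) + S)*S = (4 + 2*S)*S = S*(4 + 2*S))
(56 + g(d(1, 1)))² = (56 + 2*(-4)*(2 - 4))² = (56 + 2*(-4)*(-2))² = (56 + 16)² = 72² = 5184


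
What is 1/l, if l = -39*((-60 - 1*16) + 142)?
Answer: -1/2574 ≈ -0.00038850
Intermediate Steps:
l = -2574 (l = -39*((-60 - 16) + 142) = -39*(-76 + 142) = -39*66 = -2574)
1/l = 1/(-2574) = -1/2574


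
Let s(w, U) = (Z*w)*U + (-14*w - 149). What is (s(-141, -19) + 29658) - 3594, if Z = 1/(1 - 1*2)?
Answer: 25210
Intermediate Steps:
Z = -1 (Z = 1/(1 - 2) = 1/(-1) = -1)
s(w, U) = -149 - 14*w - U*w (s(w, U) = (-w)*U + (-14*w - 149) = -U*w + (-149 - 14*w) = -149 - 14*w - U*w)
(s(-141, -19) + 29658) - 3594 = ((-149 - 14*(-141) - 1*(-19)*(-141)) + 29658) - 3594 = ((-149 + 1974 - 2679) + 29658) - 3594 = (-854 + 29658) - 3594 = 28804 - 3594 = 25210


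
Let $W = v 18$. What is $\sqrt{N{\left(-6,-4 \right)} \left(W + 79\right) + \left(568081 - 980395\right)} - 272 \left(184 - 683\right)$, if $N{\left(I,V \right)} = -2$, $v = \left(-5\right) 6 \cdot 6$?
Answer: $135728 + 2 i \sqrt{101498} \approx 1.3573 \cdot 10^{5} + 637.17 i$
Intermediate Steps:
$v = -180$ ($v = \left(-30\right) 6 = -180$)
$W = -3240$ ($W = \left(-180\right) 18 = -3240$)
$\sqrt{N{\left(-6,-4 \right)} \left(W + 79\right) + \left(568081 - 980395\right)} - 272 \left(184 - 683\right) = \sqrt{- 2 \left(-3240 + 79\right) + \left(568081 - 980395\right)} - 272 \left(184 - 683\right) = \sqrt{\left(-2\right) \left(-3161\right) - 412314} - 272 \left(-499\right) = \sqrt{6322 - 412314} - -135728 = \sqrt{-405992} + 135728 = 2 i \sqrt{101498} + 135728 = 135728 + 2 i \sqrt{101498}$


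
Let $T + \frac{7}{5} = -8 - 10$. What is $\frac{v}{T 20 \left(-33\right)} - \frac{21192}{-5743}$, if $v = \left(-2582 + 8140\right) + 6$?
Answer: $\frac{75824105}{18383343} \approx 4.1246$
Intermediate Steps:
$T = - \frac{97}{5}$ ($T = - \frac{7}{5} - 18 = - \frac{97}{5} \approx -19.4$)
$v = 5564$ ($v = 5558 + 6 = 5564$)
$\frac{v}{T 20 \left(-33\right)} - \frac{21192}{-5743} = \frac{5564}{\left(- \frac{97}{5}\right) 20 \left(-33\right)} - \frac{21192}{-5743} = \frac{5564}{\left(-388\right) \left(-33\right)} - - \frac{21192}{5743} = \frac{5564}{12804} + \frac{21192}{5743} = 5564 \cdot \frac{1}{12804} + \frac{21192}{5743} = \frac{1391}{3201} + \frac{21192}{5743} = \frac{75824105}{18383343}$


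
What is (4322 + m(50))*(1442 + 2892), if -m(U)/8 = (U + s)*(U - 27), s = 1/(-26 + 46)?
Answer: -105905624/5 ≈ -2.1181e+7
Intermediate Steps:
s = 1/20 ≈ 0.050000
m(U) = -8*(-27 + U)*(1/20 + U) (m(U) = -8*(U + 1/20)*(U - 27) = -8*(1/20 + U)*(-27 + U) = -8*(-27 + U)*(1/20 + U))
(4322 + m(50))*(1442 + 2892) = (4322 + (54/5 - 8*50² + (1078/5)*50))*(1442 + 2892) = (4322 + (54/5 - 8*2500 + 10780))*4334 = (4322 + (54/5 - 20000 + 10780))*4334 = (4322 - 46046/5)*4334 = -24436/5*4334 = -105905624/5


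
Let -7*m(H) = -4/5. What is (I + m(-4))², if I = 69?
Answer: 5851561/1225 ≈ 4776.8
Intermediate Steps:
m(H) = 4/35 (m(H) = -(-4)/(7*5) = -⅐*(-⅘) = 4/35)
(I + m(-4))² = (69 + 4/35)² = (2419/35)² = 5851561/1225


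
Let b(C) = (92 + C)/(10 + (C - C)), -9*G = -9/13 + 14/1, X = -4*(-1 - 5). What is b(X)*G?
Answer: -10034/585 ≈ -17.152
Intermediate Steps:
X = 24 (X = -4*(-6) = 24)
G = -173/117 (G = -(-9/13 + 14/1)/9 = -(-9*1/13 + 14*1)/9 = -(-9/13 + 14)/9 = -⅑*173/13 = -173/117 ≈ -1.4786)
b(C) = 46/5 + C/10 (b(C) = (92 + C)/(10 + 0) = (92 + C)/10 = (92 + C)*(⅒) = 46/5 + C/10)
b(X)*G = (46/5 + (⅒)*24)*(-173/117) = (46/5 + 12/5)*(-173/117) = (58/5)*(-173/117) = -10034/585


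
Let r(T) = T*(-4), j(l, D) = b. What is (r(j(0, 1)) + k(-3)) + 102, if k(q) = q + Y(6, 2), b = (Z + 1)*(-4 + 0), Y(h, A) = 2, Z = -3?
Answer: 69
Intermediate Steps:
b = 8 (b = (-3 + 1)*(-4 + 0) = -2*(-4) = 8)
j(l, D) = 8
r(T) = -4*T
k(q) = 2 + q (k(q) = q + 2 = 2 + q)
(r(j(0, 1)) + k(-3)) + 102 = (-4*8 + (2 - 3)) + 102 = (-32 - 1) + 102 = -33 + 102 = 69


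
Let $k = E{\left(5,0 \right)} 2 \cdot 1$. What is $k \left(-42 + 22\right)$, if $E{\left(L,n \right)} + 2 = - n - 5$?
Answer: $280$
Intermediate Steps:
$E{\left(L,n \right)} = -7 - n$ ($E{\left(L,n \right)} = -2 - \left(5 + n\right) = -7 - n$)
$k = -14$ ($k = \left(-7 - 0\right) 2 \cdot 1 = \left(-7 + 0\right) 2 \cdot 1 = \left(-7\right) 2 \cdot 1 = \left(-14\right) 1 = -14$)
$k \left(-42 + 22\right) = - 14 \left(-42 + 22\right) = \left(-14\right) \left(-20\right) = 280$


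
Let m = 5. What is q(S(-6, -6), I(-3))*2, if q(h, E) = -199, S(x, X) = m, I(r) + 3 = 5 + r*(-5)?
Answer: -398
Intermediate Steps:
I(r) = 2 - 5*r (I(r) = -3 + (5 + r*(-5)) = -3 + (5 - 5*r) = 2 - 5*r)
S(x, X) = 5
q(S(-6, -6), I(-3))*2 = -199*2 = -398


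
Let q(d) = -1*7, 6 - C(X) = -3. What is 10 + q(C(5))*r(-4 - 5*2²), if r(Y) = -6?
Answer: 52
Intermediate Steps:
C(X) = 9 (C(X) = 6 - 1*(-3) = 6 + 3 = 9)
q(d) = -7
10 + q(C(5))*r(-4 - 5*2²) = 10 - 7*(-6) = 10 + 42 = 52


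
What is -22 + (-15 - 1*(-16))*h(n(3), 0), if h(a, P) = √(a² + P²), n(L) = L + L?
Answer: -16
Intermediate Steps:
n(L) = 2*L
h(a, P) = √(P² + a²)
-22 + (-15 - 1*(-16))*h(n(3), 0) = -22 + (-15 - 1*(-16))*√(0² + (2*3)²) = -22 + (-15 + 16)*√(0 + 6²) = -22 + 1*√(0 + 36) = -22 + 1*√36 = -22 + 1*6 = -22 + 6 = -16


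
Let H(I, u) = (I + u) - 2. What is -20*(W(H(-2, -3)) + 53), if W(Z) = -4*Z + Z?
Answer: -1480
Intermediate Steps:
H(I, u) = -2 + I + u
W(Z) = -3*Z
-20*(W(H(-2, -3)) + 53) = -20*(-3*(-2 - 2 - 3) + 53) = -20*(-3*(-7) + 53) = -20*(21 + 53) = -20*74 = -1480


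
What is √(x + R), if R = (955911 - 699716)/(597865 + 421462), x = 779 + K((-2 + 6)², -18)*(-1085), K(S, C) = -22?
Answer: 9*√316188281551206/1019327 ≈ 157.00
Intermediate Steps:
x = 24649 (x = 779 - 22*(-1085) = 779 + 23870 = 24649)
R = 256195/1019327 ≈ 0.25134
√(x + R) = √(24649 + 256195/1019327) = √(25125647418/1019327) = 9*√316188281551206/1019327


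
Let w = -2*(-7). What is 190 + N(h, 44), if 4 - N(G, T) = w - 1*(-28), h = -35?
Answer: 152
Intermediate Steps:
w = 14
N(G, T) = -38 (N(G, T) = 4 - (14 - 1*(-28)) = 4 - (14 + 28) = 4 - 1*42 = 4 - 42 = -38)
190 + N(h, 44) = 190 - 38 = 152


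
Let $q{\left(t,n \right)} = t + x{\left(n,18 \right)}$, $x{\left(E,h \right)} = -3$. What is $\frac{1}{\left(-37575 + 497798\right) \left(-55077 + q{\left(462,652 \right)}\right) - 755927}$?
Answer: $- \frac{1}{25137215741} \approx -3.9782 \cdot 10^{-11}$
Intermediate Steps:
$q{\left(t,n \right)} = -3 + t$ ($q{\left(t,n \right)} = t - 3 = -3 + t$)
$\frac{1}{\left(-37575 + 497798\right) \left(-55077 + q{\left(462,652 \right)}\right) - 755927} = \frac{1}{\left(-37575 + 497798\right) \left(-55077 + \left(-3 + 462\right)\right) - 755927} = \frac{1}{460223 \left(-55077 + 459\right) - 755927} = \frac{1}{460223 \left(-54618\right) - 755927} = \frac{1}{-25136459814 - 755927} = \frac{1}{-25137215741} = - \frac{1}{25137215741}$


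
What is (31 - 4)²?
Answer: 729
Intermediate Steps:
(31 - 4)² = 27² = 729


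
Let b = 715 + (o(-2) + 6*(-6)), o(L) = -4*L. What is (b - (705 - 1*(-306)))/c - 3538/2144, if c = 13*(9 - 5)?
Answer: -109829/13936 ≈ -7.8810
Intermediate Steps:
c = 52 (c = 13*4 = 52)
b = 687 (b = 715 + (-4*(-2) + 6*(-6)) = 715 + (8 - 36) = 715 - 28 = 687)
(b - (705 - 1*(-306)))/c - 3538/2144 = (687 - (705 - 1*(-306)))/52 - 3538/2144 = (687 - (705 + 306))*(1/52) - 3538*1/2144 = (687 - 1*1011)*(1/52) - 1769/1072 = (687 - 1011)*(1/52) - 1769/1072 = -324*1/52 - 1769/1072 = -81/13 - 1769/1072 = -109829/13936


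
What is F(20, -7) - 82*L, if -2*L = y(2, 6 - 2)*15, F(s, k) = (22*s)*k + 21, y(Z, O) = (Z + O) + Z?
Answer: 1861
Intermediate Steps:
y(Z, O) = O + 2*Z (y(Z, O) = (O + Z) + Z = O + 2*Z)
F(s, k) = 21 + 22*k*s (F(s, k) = 22*k*s + 21 = 21 + 22*k*s)
L = -60 (L = -((6 - 2) + 2*2)*15/2 = -(4 + 4)*15/2 = -4*15 = -½*120 = -60)
F(20, -7) - 82*L = (21 + 22*(-7)*20) - 82*(-60) = (21 - 3080) + 4920 = -3059 + 4920 = 1861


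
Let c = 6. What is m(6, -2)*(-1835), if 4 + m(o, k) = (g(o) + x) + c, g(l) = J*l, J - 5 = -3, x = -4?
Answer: -18350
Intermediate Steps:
J = 2 (J = 5 - 3 = 2)
g(l) = 2*l
m(o, k) = -2 + 2*o (m(o, k) = -4 + ((2*o - 4) + 6) = -4 + ((-4 + 2*o) + 6) = -4 + (2 + 2*o) = -2 + 2*o)
m(6, -2)*(-1835) = (-2 + 2*6)*(-1835) = (-2 + 12)*(-1835) = 10*(-1835) = -18350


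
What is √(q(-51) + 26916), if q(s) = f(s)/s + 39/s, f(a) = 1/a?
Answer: 16*√273463/51 ≈ 164.06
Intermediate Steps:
f(a) = 1/a
q(s) = s⁻² + 39/s (q(s) = 1/(s*s) + 39/s = s⁻² + 39/s)
√(q(-51) + 26916) = √((1 + 39*(-51))/(-51)² + 26916) = √((1 - 1989)/2601 + 26916) = √((1/2601)*(-1988) + 26916) = √(-1988/2601 + 26916) = √(70006528/2601) = 16*√273463/51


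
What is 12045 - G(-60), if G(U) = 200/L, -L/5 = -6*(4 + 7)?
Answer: 397465/33 ≈ 12044.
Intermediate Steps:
L = 330 (L = -(-30)*(4 + 7) = -(-30)*11 = -5*(-66) = 330)
G(U) = 20/33 (G(U) = 200/330 = 200*(1/330) = 20/33)
12045 - G(-60) = 12045 - 1*20/33 = 12045 - 20/33 = 397465/33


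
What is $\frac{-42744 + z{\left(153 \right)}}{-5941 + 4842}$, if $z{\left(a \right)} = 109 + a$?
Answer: $\frac{42482}{1099} \approx 38.655$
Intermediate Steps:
$\frac{-42744 + z{\left(153 \right)}}{-5941 + 4842} = \frac{-42744 + \left(109 + 153\right)}{-5941 + 4842} = \frac{-42744 + 262}{-1099} = \left(-42482\right) \left(- \frac{1}{1099}\right) = \frac{42482}{1099}$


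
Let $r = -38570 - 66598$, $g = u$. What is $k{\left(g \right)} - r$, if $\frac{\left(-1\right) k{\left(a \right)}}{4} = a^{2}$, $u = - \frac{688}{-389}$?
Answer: $\frac{15912233552}{151321} \approx 1.0516 \cdot 10^{5}$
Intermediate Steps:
$u = \frac{688}{389}$ ($u = \left(-688\right) \left(- \frac{1}{389}\right) = \frac{688}{389} \approx 1.7686$)
$g = \frac{688}{389} \approx 1.7686$
$k{\left(a \right)} = - 4 a^{2}$
$r = -105168$ ($r = -38570 - 66598 = -105168$)
$k{\left(g \right)} - r = - 4 \left(\frac{688}{389}\right)^{2} - -105168 = \left(-4\right) \frac{473344}{151321} + 105168 = - \frac{1893376}{151321} + 105168 = \frac{15912233552}{151321}$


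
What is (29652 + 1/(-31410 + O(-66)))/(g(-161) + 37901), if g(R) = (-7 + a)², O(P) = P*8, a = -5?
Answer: 189405115/243016242 ≈ 0.77939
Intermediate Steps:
O(P) = 8*P
g(R) = 144 (g(R) = (-7 - 5)² = (-12)² = 144)
(29652 + 1/(-31410 + O(-66)))/(g(-161) + 37901) = (29652 + 1/(-31410 + 8*(-66)))/(144 + 37901) = (29652 + 1/(-31410 - 528))/38045 = (29652 + 1/(-31938))*(1/38045) = (29652 - 1/31938)*(1/38045) = (947025575/31938)*(1/38045) = 189405115/243016242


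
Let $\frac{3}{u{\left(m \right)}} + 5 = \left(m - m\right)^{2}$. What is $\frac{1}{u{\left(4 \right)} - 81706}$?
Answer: $- \frac{5}{408533} \approx -1.2239 \cdot 10^{-5}$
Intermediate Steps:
$u{\left(m \right)} = - \frac{3}{5}$ ($u{\left(m \right)} = \frac{3}{-5 + \left(m - m\right)^{2}} = \frac{3}{-5 + 0^{2}} = \frac{3}{-5 + 0} = \frac{3}{-5} = 3 \left(- \frac{1}{5}\right) = - \frac{3}{5}$)
$\frac{1}{u{\left(4 \right)} - 81706} = \frac{1}{- \frac{3}{5} - 81706} = \frac{1}{- \frac{408533}{5}} = - \frac{5}{408533}$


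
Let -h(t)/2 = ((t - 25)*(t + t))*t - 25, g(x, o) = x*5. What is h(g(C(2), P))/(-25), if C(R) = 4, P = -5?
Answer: -322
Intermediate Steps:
g(x, o) = 5*x
h(t) = 50 - 4*t²*(-25 + t) (h(t) = -2*(((t - 25)*(t + t))*t - 25) = -2*(((-25 + t)*(2*t))*t - 25) = -2*((2*t*(-25 + t))*t - 25) = -2*(2*t²*(-25 + t) - 25) = -2*(-25 + 2*t²*(-25 + t)) = 50 - 4*t²*(-25 + t))
h(g(C(2), P))/(-25) = (50 - 4*(5*4)³ + 100*(5*4)²)/(-25) = (50 - 4*20³ + 100*20²)*(-1/25) = (50 - 4*8000 + 100*400)*(-1/25) = (50 - 32000 + 40000)*(-1/25) = 8050*(-1/25) = -322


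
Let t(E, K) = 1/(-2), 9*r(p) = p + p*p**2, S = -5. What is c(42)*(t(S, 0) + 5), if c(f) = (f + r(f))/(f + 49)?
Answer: 5322/13 ≈ 409.38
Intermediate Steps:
r(p) = p/9 + p**3/9 (r(p) = (p + p*p**2)/9 = (p + p**3)/9 = p/9 + p**3/9)
t(E, K) = -1/2 (t(E, K) = 1*(-1/2) = -1/2)
c(f) = (f + f*(1 + f**2)/9)/(49 + f) (c(f) = (f + f*(1 + f**2)/9)/(f + 49) = (f + f*(1 + f**2)/9)/(49 + f))
c(42)*(t(S, 0) + 5) = ((1/9)*42*(10 + 42**2)/(49 + 42))*(-1/2 + 5) = ((1/9)*42*(10 + 1764)/91)*(9/2) = ((1/9)*42*(1/91)*1774)*(9/2) = (3548/39)*(9/2) = 5322/13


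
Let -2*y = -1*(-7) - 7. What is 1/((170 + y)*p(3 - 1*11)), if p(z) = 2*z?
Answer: -1/2720 ≈ -0.00036765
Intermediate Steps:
y = 0 (y = -(-1*(-7) - 7)/2 = -(7 - 7)/2 = -1/2*0 = 0)
1/((170 + y)*p(3 - 1*11)) = 1/((170 + 0)*(2*(3 - 1*11))) = 1/(170*(2*(3 - 11))) = 1/(170*(2*(-8))) = 1/(170*(-16)) = 1/(-2720) = -1/2720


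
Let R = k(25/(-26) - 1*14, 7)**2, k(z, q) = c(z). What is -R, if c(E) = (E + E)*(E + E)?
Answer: -22898045041/28561 ≈ -8.0172e+5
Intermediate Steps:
c(E) = 4*E**2 (c(E) = (2*E)*(2*E) = 4*E**2)
k(z, q) = 4*z**2
R = 22898045041/28561 (R = (4*(25/(-26) - 1*14)**2)**2 = (4*(25*(-1/26) - 14)**2)**2 = (4*(-25/26 - 14)**2)**2 = (4*(-389/26)**2)**2 = (4*(151321/676))**2 = (151321/169)**2 = 22898045041/28561 ≈ 8.0172e+5)
-R = -1*22898045041/28561 = -22898045041/28561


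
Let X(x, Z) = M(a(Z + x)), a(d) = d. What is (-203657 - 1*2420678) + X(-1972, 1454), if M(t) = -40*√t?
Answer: -2624335 - 40*I*√518 ≈ -2.6243e+6 - 910.38*I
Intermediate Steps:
X(x, Z) = -40*√(Z + x)
(-203657 - 1*2420678) + X(-1972, 1454) = (-203657 - 1*2420678) - 40*√(1454 - 1972) = (-203657 - 2420678) - 40*I*√518 = -2624335 - 40*I*√518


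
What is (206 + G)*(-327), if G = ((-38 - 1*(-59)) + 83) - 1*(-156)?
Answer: -152382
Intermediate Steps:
G = 260 (G = ((-38 + 59) + 83) + 156 = (21 + 83) + 156 = 104 + 156 = 260)
(206 + G)*(-327) = (206 + 260)*(-327) = 466*(-327) = -152382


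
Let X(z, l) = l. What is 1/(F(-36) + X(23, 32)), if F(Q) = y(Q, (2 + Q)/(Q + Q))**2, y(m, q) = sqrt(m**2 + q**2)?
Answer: 1296/1721377 ≈ 0.00075289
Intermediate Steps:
F(Q) = Q**2 + (2 + Q)**2/(4*Q**2) (F(Q) = (sqrt(Q**2 + ((2 + Q)/(Q + Q))**2))**2 = (sqrt(Q**2 + ((2 + Q)/((2*Q)))**2))**2 = (sqrt(Q**2 + ((2 + Q)*(1/(2*Q)))**2))**2 = (sqrt(Q**2 + ((2 + Q)/(2*Q))**2))**2 = (sqrt(Q**2 + (2 + Q)**2/(4*Q**2)))**2 = Q**2 + (2 + Q)**2/(4*Q**2))
1/(F(-36) + X(23, 32)) = 1/(((-36)**4 + (2 - 36)**2/4)/(-36)**2 + 32) = 1/((1679616 + (1/4)*(-34)**2)/1296 + 32) = 1/((1679616 + (1/4)*1156)/1296 + 32) = 1/((1679616 + 289)/1296 + 32) = 1/((1/1296)*1679905 + 32) = 1/(1679905/1296 + 32) = 1/(1721377/1296) = 1296/1721377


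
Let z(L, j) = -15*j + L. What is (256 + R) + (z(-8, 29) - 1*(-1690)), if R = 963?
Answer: 2466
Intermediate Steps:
z(L, j) = L - 15*j
(256 + R) + (z(-8, 29) - 1*(-1690)) = (256 + 963) + ((-8 - 15*29) - 1*(-1690)) = 1219 + ((-8 - 435) + 1690) = 1219 + (-443 + 1690) = 1219 + 1247 = 2466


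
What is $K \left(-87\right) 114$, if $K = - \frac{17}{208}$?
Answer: $\frac{84303}{104} \approx 810.61$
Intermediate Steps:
$K = - \frac{17}{208}$ ($K = \left(-17\right) \frac{1}{208} = - \frac{17}{208} \approx -0.081731$)
$K \left(-87\right) 114 = \left(- \frac{17}{208}\right) \left(-87\right) 114 = \frac{1479}{208} \cdot 114 = \frac{84303}{104}$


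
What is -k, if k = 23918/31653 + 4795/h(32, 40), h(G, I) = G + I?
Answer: -17055359/253224 ≈ -67.353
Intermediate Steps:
k = 17055359/253224 (k = 23918/31653 + 4795/(32 + 40) = 23918*(1/31653) + 4795/72 = 23918/31653 + 4795*(1/72) = 23918/31653 + 4795/72 = 17055359/253224 ≈ 67.353)
-k = -1*17055359/253224 = -17055359/253224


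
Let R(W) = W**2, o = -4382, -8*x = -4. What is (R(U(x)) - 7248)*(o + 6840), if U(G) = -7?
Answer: -17695142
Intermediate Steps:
x = 1/2 (x = -1/8*(-4) = 1/2 ≈ 0.50000)
(R(U(x)) - 7248)*(o + 6840) = ((-7)**2 - 7248)*(-4382 + 6840) = (49 - 7248)*2458 = -7199*2458 = -17695142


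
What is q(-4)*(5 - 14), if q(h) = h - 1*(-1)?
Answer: 27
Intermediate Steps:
q(h) = 1 + h (q(h) = h + 1 = 1 + h)
q(-4)*(5 - 14) = (1 - 4)*(5 - 14) = -3*(-9) = 27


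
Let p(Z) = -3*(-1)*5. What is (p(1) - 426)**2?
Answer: 168921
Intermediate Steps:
p(Z) = 15 (p(Z) = 3*5 = 15)
(p(1) - 426)**2 = (15 - 426)**2 = (-411)**2 = 168921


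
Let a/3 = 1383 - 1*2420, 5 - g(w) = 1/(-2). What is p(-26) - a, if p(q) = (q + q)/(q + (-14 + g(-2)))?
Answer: 214763/69 ≈ 3112.5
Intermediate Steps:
g(w) = 11/2 (g(w) = 5 - 1/(-2) = 5 - 1*(-½) = 5 + ½ = 11/2)
p(q) = 2*q/(-17/2 + q) (p(q) = (q + q)/(q + (-14 + 11/2)) = (2*q)/(q - 17/2) = (2*q)/(-17/2 + q) = 2*q/(-17/2 + q))
a = -3111 (a = 3*(1383 - 1*2420) = 3*(1383 - 2420) = 3*(-1037) = -3111)
p(-26) - a = 4*(-26)/(-17 + 2*(-26)) - 1*(-3111) = 4*(-26)/(-17 - 52) + 3111 = 4*(-26)/(-69) + 3111 = 4*(-26)*(-1/69) + 3111 = 104/69 + 3111 = 214763/69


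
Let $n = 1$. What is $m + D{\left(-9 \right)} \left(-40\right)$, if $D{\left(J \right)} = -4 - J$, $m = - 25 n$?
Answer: $-225$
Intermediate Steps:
$m = -25$ ($m = \left(-25\right) 1 = -25$)
$m + D{\left(-9 \right)} \left(-40\right) = -25 + \left(-4 - -9\right) \left(-40\right) = -25 + \left(-4 + 9\right) \left(-40\right) = -25 + 5 \left(-40\right) = -25 - 200 = -225$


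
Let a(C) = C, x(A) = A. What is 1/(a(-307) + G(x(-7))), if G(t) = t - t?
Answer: -1/307 ≈ -0.0032573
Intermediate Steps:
G(t) = 0
1/(a(-307) + G(x(-7))) = 1/(-307 + 0) = 1/(-307) = -1/307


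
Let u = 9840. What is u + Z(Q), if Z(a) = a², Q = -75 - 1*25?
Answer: 19840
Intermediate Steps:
Q = -100 (Q = -75 - 25 = -100)
u + Z(Q) = 9840 + (-100)² = 9840 + 10000 = 19840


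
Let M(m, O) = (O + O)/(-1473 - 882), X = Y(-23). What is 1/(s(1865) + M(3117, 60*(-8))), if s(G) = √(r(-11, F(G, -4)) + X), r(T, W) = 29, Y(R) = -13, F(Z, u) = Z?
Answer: 157/692 ≈ 0.22688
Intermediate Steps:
X = -13
s(G) = 4 (s(G) = √(29 - 13) = √16 = 4)
M(m, O) = -2*O/2355 (M(m, O) = (2*O)/(-2355) = (2*O)*(-1/2355) = -2*O/2355)
1/(s(1865) + M(3117, 60*(-8))) = 1/(4 - 8*(-8)/157) = 1/(4 - 2/2355*(-480)) = 1/(4 + 64/157) = 1/(692/157) = 157/692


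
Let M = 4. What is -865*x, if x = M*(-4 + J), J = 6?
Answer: -6920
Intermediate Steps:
x = 8 (x = 4*(-4 + 6) = 4*2 = 8)
-865*x = -865*8 = -6920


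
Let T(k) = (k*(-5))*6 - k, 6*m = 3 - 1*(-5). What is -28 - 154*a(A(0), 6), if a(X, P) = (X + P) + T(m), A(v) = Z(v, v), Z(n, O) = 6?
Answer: 13468/3 ≈ 4489.3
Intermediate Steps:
A(v) = 6
m = 4/3 (m = (3 - 1*(-5))/6 = (3 + 5)/6 = (1/6)*8 = 4/3 ≈ 1.3333)
T(k) = -31*k (T(k) = -5*k*6 - k = -30*k - k = -31*k)
a(X, P) = -124/3 + P + X (a(X, P) = (X + P) - 31*4/3 = (P + X) - 124/3 = -124/3 + P + X)
-28 - 154*a(A(0), 6) = -28 - 154*(-124/3 + 6 + 6) = -28 - 154*(-88/3) = -28 + 13552/3 = 13468/3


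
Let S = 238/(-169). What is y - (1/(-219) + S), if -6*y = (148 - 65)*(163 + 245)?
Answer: -208837793/37011 ≈ -5642.6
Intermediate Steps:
S = -238/169 (S = 238*(-1/169) = -238/169 ≈ -1.4083)
y = -5644 (y = -(148 - 65)*(163 + 245)/6 = -83*408/6 = -⅙*33864 = -5644)
y - (1/(-219) + S) = -5644 - (1/(-219) - 238/169) = -5644 - (-1/219 - 238/169) = -5644 - 1*(-52291/37011) = -5644 + 52291/37011 = -208837793/37011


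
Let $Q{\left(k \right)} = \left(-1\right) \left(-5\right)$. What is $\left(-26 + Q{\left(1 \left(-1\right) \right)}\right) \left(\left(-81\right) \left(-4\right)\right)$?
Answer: $-6804$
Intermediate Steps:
$Q{\left(k \right)} = 5$
$\left(-26 + Q{\left(1 \left(-1\right) \right)}\right) \left(\left(-81\right) \left(-4\right)\right) = \left(-26 + 5\right) \left(\left(-81\right) \left(-4\right)\right) = \left(-21\right) 324 = -6804$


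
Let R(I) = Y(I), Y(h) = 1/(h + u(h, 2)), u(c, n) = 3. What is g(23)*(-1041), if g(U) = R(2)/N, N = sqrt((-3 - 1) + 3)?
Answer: 1041*I/5 ≈ 208.2*I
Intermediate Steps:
Y(h) = 1/(3 + h) (Y(h) = 1/(h + 3) = 1/(3 + h))
N = I (N = sqrt(-4 + 3) = sqrt(-1) = I ≈ 1.0*I)
R(I) = 1/(3 + I)
g(U) = -I/5 (g(U) = 1/((3 + 2)*I) = (-I)/5 = -I/5)
g(23)*(-1041) = -I/5*(-1041) = 1041*I/5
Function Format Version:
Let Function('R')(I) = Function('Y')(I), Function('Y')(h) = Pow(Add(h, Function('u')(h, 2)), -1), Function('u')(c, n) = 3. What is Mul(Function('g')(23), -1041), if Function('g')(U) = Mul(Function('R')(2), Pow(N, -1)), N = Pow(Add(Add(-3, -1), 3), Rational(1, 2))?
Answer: Mul(Rational(1041, 5), I) ≈ Mul(208.20, I)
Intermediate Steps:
Function('Y')(h) = Pow(Add(3, h), -1) (Function('Y')(h) = Pow(Add(h, 3), -1) = Pow(Add(3, h), -1))
N = I (N = Pow(Add(-4, 3), Rational(1, 2)) = Pow(-1, Rational(1, 2)) = I ≈ Mul(1.0000, I))
Function('R')(I) = Pow(Add(3, I), -1)
Function('g')(U) = Mul(Rational(-1, 5), I) (Function('g')(U) = Mul(Pow(Add(3, 2), -1), Pow(I, -1)) = Mul(Pow(5, -1), Mul(-1, I)) = Mul(Rational(1, 5), Mul(-1, I)) = Mul(Rational(-1, 5), I))
Mul(Function('g')(23), -1041) = Mul(Mul(Rational(-1, 5), I), -1041) = Mul(Rational(1041, 5), I)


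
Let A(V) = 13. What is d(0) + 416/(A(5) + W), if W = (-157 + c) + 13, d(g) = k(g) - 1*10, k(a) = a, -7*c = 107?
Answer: -411/32 ≈ -12.844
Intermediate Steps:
c = -107/7 (c = -⅐*107 = -107/7 ≈ -15.286)
d(g) = -10 + g (d(g) = g - 1*10 = g - 10 = -10 + g)
W = -1115/7 (W = (-157 - 107/7) + 13 = -1206/7 + 13 = -1115/7 ≈ -159.29)
d(0) + 416/(A(5) + W) = (-10 + 0) + 416/(13 - 1115/7) = -10 + 416/(-1024/7) = -10 + 416*(-7/1024) = -10 - 91/32 = -411/32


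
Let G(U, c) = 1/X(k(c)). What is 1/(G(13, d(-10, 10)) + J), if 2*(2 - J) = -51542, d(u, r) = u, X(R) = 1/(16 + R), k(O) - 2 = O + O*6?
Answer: 1/25721 ≈ 3.8879e-5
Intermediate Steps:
k(O) = 2 + 7*O (k(O) = 2 + (O + O*6) = 2 + (O + 6*O) = 2 + 7*O)
G(U, c) = 18 + 7*c (G(U, c) = 1/(1/(16 + (2 + 7*c))) = 1/(1/(18 + 7*c)) = 18 + 7*c)
J = 25773 (J = 2 - ½*(-51542) = 2 + 25771 = 25773)
1/(G(13, d(-10, 10)) + J) = 1/((18 + 7*(-10)) + 25773) = 1/((18 - 70) + 25773) = 1/(-52 + 25773) = 1/25721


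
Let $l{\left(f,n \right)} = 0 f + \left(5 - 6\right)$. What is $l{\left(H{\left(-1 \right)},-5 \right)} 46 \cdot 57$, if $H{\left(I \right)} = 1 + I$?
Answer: $-2622$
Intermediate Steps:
$l{\left(f,n \right)} = -1$ ($l{\left(f,n \right)} = 0 + \left(5 - 6\right) = 0 - 1 = -1$)
$l{\left(H{\left(-1 \right)},-5 \right)} 46 \cdot 57 = \left(-1\right) 46 \cdot 57 = \left(-46\right) 57 = -2622$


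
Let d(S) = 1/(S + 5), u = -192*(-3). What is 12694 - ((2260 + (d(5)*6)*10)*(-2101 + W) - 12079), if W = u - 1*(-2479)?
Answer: -2136991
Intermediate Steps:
u = 576
d(S) = 1/(5 + S)
W = 3055 (W = 576 - 1*(-2479) = 576 + 2479 = 3055)
12694 - ((2260 + (d(5)*6)*10)*(-2101 + W) - 12079) = 12694 - ((2260 + (6/(5 + 5))*10)*(-2101 + 3055) - 12079) = 12694 - ((2260 + (6/10)*10)*954 - 12079) = 12694 - ((2260 + ((⅒)*6)*10)*954 - 12079) = 12694 - ((2260 + (⅗)*10)*954 - 12079) = 12694 - ((2260 + 6)*954 - 12079) = 12694 - (2266*954 - 12079) = 12694 - (2161764 - 12079) = 12694 - 1*2149685 = 12694 - 2149685 = -2136991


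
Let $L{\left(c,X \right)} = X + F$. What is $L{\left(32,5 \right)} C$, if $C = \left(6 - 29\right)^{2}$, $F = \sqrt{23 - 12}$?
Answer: $2645 + 529 \sqrt{11} \approx 4399.5$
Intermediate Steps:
$F = \sqrt{11} \approx 3.3166$
$C = 529$ ($C = \left(-23\right)^{2} = 529$)
$L{\left(c,X \right)} = X + \sqrt{11}$
$L{\left(32,5 \right)} C = \left(5 + \sqrt{11}\right) 529 = 2645 + 529 \sqrt{11}$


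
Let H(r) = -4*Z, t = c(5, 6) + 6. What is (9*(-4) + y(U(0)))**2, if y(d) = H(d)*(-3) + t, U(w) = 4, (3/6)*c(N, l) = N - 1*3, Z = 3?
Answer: 100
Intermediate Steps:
c(N, l) = -6 + 2*N (c(N, l) = 2*(N - 1*3) = 2*(N - 3) = 2*(-3 + N) = -6 + 2*N)
t = 10 (t = (-6 + 2*5) + 6 = (-6 + 10) + 6 = 4 + 6 = 10)
H(r) = -12 (H(r) = -4*3 = -12)
y(d) = 46 (y(d) = -12*(-3) + 10 = 36 + 10 = 46)
(9*(-4) + y(U(0)))**2 = (9*(-4) + 46)**2 = (-36 + 46)**2 = 10**2 = 100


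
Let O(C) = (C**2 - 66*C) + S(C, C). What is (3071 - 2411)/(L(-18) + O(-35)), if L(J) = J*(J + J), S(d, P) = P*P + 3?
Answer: 660/5411 ≈ 0.12197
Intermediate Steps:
S(d, P) = 3 + P**2 (S(d, P) = P**2 + 3 = 3 + P**2)
L(J) = 2*J**2 (L(J) = J*(2*J) = 2*J**2)
O(C) = 3 - 66*C + 2*C**2 (O(C) = (C**2 - 66*C) + (3 + C**2) = 3 - 66*C + 2*C**2)
(3071 - 2411)/(L(-18) + O(-35)) = (3071 - 2411)/(2*(-18)**2 + (3 - 66*(-35) + 2*(-35)**2)) = 660/(2*324 + (3 + 2310 + 2*1225)) = 660/(648 + (3 + 2310 + 2450)) = 660/(648 + 4763) = 660/5411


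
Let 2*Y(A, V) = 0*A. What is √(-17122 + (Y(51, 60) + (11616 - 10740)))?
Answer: I*√16246 ≈ 127.46*I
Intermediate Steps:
Y(A, V) = 0 (Y(A, V) = (0*A)/2 = (½)*0 = 0)
√(-17122 + (Y(51, 60) + (11616 - 10740))) = √(-17122 + (0 + (11616 - 10740))) = √(-17122 + (0 + 876)) = √(-17122 + 876) = √(-16246) = I*√16246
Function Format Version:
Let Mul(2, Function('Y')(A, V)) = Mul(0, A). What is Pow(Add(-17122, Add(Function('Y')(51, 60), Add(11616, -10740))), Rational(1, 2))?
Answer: Mul(I, Pow(16246, Rational(1, 2))) ≈ Mul(127.46, I)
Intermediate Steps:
Function('Y')(A, V) = 0 (Function('Y')(A, V) = Mul(Rational(1, 2), Mul(0, A)) = Mul(Rational(1, 2), 0) = 0)
Pow(Add(-17122, Add(Function('Y')(51, 60), Add(11616, -10740))), Rational(1, 2)) = Pow(Add(-17122, Add(0, Add(11616, -10740))), Rational(1, 2)) = Pow(Add(-17122, Add(0, 876)), Rational(1, 2)) = Pow(Add(-17122, 876), Rational(1, 2)) = Pow(-16246, Rational(1, 2)) = Mul(I, Pow(16246, Rational(1, 2)))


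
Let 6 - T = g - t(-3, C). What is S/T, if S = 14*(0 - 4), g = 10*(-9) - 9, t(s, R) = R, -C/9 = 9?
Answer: -7/3 ≈ -2.3333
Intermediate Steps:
C = -81 (C = -9*9 = -81)
g = -99 (g = -90 - 9 = -99)
T = 24 (T = 6 - (-99 - 1*(-81)) = 6 - (-99 + 81) = 6 - 1*(-18) = 6 + 18 = 24)
S = -56 (S = 14*(-4) = -56)
S/T = -56/24 = -56*1/24 = -7/3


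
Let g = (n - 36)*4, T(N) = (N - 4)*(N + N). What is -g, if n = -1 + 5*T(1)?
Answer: 268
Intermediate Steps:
T(N) = 2*N*(-4 + N) (T(N) = (-4 + N)*(2*N) = 2*N*(-4 + N))
n = -31 (n = -1 + 5*(2*1*(-4 + 1)) = -1 + 5*(2*1*(-3)) = -1 + 5*(-6) = -1 - 30 = -31)
g = -268 (g = (-31 - 36)*4 = -67*4 = -268)
-g = -1*(-268) = 268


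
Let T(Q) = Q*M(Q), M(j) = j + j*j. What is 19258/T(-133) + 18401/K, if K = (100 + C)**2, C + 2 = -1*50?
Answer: 3576750643/448310016 ≈ 7.9783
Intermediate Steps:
M(j) = j + j**2
C = -52 (C = -2 - 1*50 = -2 - 50 = -52)
K = 2304 (K = (100 - 52)**2 = 48**2 = 2304)
T(Q) = Q**2*(1 + Q) (T(Q) = Q*(Q*(1 + Q)) = Q**2*(1 + Q))
19258/T(-133) + 18401/K = 19258/(((-133)**2*(1 - 133))) + 18401/2304 = 19258/((17689*(-132))) + 18401*(1/2304) = 19258/(-2334948) + 18401/2304 = 19258*(-1/2334948) + 18401/2304 = -9629/1167474 + 18401/2304 = 3576750643/448310016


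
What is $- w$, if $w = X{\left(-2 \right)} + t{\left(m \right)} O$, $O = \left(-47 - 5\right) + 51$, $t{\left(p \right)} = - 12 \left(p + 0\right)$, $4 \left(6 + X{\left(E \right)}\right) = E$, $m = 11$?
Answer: $- \frac{251}{2} \approx -125.5$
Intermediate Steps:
$X{\left(E \right)} = -6 + \frac{E}{4}$
$t{\left(p \right)} = - 12 p$
$O = -1$ ($O = -52 + 51 = -1$)
$w = \frac{251}{2}$ ($w = \left(-6 + \frac{1}{4} \left(-2\right)\right) + \left(-12\right) 11 \left(-1\right) = \left(-6 - \frac{1}{2}\right) - -132 = - \frac{13}{2} + 132 = \frac{251}{2} \approx 125.5$)
$- w = \left(-1\right) \frac{251}{2} = - \frac{251}{2}$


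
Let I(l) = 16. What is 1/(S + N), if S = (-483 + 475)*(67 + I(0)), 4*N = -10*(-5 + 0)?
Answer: -2/1303 ≈ -0.0015349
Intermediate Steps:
N = 25/2 (N = (-10*(-5 + 0))/4 = (-10*(-5))/4 = (¼)*50 = 25/2 ≈ 12.500)
S = -664 (S = (-483 + 475)*(67 + 16) = -8*83 = -664)
1/(S + N) = 1/(-664 + 25/2) = 1/(-1303/2) = -2/1303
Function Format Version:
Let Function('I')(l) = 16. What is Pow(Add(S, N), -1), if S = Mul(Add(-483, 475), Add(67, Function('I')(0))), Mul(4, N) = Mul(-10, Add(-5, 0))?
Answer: Rational(-2, 1303) ≈ -0.0015349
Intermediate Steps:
N = Rational(25, 2) (N = Mul(Rational(1, 4), Mul(-10, Add(-5, 0))) = Mul(Rational(1, 4), Mul(-10, -5)) = Mul(Rational(1, 4), 50) = Rational(25, 2) ≈ 12.500)
S = -664 (S = Mul(Add(-483, 475), Add(67, 16)) = Mul(-8, 83) = -664)
Pow(Add(S, N), -1) = Pow(Add(-664, Rational(25, 2)), -1) = Pow(Rational(-1303, 2), -1) = Rational(-2, 1303)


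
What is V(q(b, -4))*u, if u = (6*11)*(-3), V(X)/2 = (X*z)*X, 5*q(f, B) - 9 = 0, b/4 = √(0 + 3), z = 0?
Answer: 0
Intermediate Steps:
b = 4*√3 (b = 4*√(0 + 3) = 4*√3 ≈ 6.9282)
q(f, B) = 9/5 (q(f, B) = 9/5 + (⅕)*0 = 9/5 + 0 = 9/5)
V(X) = 0 (V(X) = 2*((X*0)*X) = 2*(0*X) = 2*0 = 0)
u = -198 (u = 66*(-3) = -198)
V(q(b, -4))*u = 0*(-198) = 0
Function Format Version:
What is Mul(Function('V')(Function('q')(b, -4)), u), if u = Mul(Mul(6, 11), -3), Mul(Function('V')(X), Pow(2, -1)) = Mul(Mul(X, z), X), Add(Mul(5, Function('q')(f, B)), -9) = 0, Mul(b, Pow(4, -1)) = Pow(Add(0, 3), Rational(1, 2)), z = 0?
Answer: 0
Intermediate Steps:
b = Mul(4, Pow(3, Rational(1, 2))) (b = Mul(4, Pow(Add(0, 3), Rational(1, 2))) = Mul(4, Pow(3, Rational(1, 2))) ≈ 6.9282)
Function('q')(f, B) = Rational(9, 5) (Function('q')(f, B) = Add(Rational(9, 5), Mul(Rational(1, 5), 0)) = Add(Rational(9, 5), 0) = Rational(9, 5))
Function('V')(X) = 0 (Function('V')(X) = Mul(2, Mul(Mul(X, 0), X)) = Mul(2, Mul(0, X)) = Mul(2, 0) = 0)
u = -198 (u = Mul(66, -3) = -198)
Mul(Function('V')(Function('q')(b, -4)), u) = Mul(0, -198) = 0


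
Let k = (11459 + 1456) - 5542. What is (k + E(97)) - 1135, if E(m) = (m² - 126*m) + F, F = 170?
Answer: 3595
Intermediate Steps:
k = 7373 (k = 12915 - 5542 = 7373)
E(m) = 170 + m² - 126*m (E(m) = (m² - 126*m) + 170 = 170 + m² - 126*m)
(k + E(97)) - 1135 = (7373 + (170 + 97² - 126*97)) - 1135 = (7373 + (170 + 9409 - 12222)) - 1135 = (7373 - 2643) - 1135 = 4730 - 1135 = 3595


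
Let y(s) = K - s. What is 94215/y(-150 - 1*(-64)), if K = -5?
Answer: 31405/27 ≈ 1163.1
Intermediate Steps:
y(s) = -5 - s
94215/y(-150 - 1*(-64)) = 94215/(-5 - (-150 - 1*(-64))) = 94215/(-5 - (-150 + 64)) = 94215/(-5 - 1*(-86)) = 94215/(-5 + 86) = 94215/81 = 94215*(1/81) = 31405/27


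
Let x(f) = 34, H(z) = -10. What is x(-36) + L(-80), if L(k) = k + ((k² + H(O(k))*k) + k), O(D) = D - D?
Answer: 7074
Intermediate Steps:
O(D) = 0
L(k) = k² - 8*k (L(k) = k + ((k² - 10*k) + k) = k + (k² - 9*k) = k² - 8*k)
x(-36) + L(-80) = 34 - 80*(-8 - 80) = 34 - 80*(-88) = 34 + 7040 = 7074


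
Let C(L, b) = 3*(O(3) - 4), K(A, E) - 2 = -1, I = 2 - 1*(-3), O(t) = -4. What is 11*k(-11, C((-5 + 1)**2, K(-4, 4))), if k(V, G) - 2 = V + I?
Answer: -44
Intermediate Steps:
I = 5 (I = 2 + 3 = 5)
K(A, E) = 1 (K(A, E) = 2 - 1 = 1)
C(L, b) = -24 (C(L, b) = 3*(-4 - 4) = 3*(-8) = -24)
k(V, G) = 7 + V (k(V, G) = 2 + (V + 5) = 2 + (5 + V) = 7 + V)
11*k(-11, C((-5 + 1)**2, K(-4, 4))) = 11*(7 - 11) = 11*(-4) = -44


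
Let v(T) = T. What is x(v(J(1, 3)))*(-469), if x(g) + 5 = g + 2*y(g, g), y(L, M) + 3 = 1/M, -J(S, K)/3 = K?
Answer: 85358/9 ≈ 9484.2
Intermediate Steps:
J(S, K) = -3*K
y(L, M) = -3 + 1/M
x(g) = -11 + g + 2/g (x(g) = -5 + (g + 2*(-3 + 1/g)) = -5 + (g + (-6 + 2/g)) = -5 + (-6 + g + 2/g) = -11 + g + 2/g)
x(v(J(1, 3)))*(-469) = (-11 - 3*3 + 2/((-3*3)))*(-469) = (-11 - 9 + 2/(-9))*(-469) = (-11 - 9 + 2*(-⅑))*(-469) = (-11 - 9 - 2/9)*(-469) = -182/9*(-469) = 85358/9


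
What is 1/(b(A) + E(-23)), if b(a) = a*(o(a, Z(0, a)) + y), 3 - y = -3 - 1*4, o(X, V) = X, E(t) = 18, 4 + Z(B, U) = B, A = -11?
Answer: 1/29 ≈ 0.034483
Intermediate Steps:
Z(B, U) = -4 + B
y = 10 (y = 3 - (-3 - 1*4) = 3 - (-3 - 4) = 3 - 1*(-7) = 3 + 7 = 10)
b(a) = a*(10 + a) (b(a) = a*(a + 10) = a*(10 + a))
1/(b(A) + E(-23)) = 1/(-11*(10 - 11) + 18) = 1/(-11*(-1) + 18) = 1/(11 + 18) = 1/29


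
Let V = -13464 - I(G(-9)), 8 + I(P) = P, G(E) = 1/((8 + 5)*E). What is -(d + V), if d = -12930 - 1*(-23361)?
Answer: 353924/117 ≈ 3025.0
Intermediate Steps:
G(E) = 1/(13*E)
I(P) = -8 + P
d = 10431 (d = -12930 + 23361 = 10431)
V = -1574351/117 (V = -13464 - (-8 + (1/13)/(-9)) = -13464 - (-8 + (1/13)*(-⅑)) = -13464 - (-8 - 1/117) = -13464 - 1*(-937/117) = -13464 + 937/117 = -1574351/117 ≈ -13456.)
-(d + V) = -(10431 - 1574351/117) = -1*(-353924/117) = 353924/117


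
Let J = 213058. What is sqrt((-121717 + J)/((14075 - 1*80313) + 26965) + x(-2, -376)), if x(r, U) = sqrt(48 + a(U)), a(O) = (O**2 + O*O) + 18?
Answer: sqrt(-398581677 + 171374281*sqrt(282818))/13091 ≈ 23.010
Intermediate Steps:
a(O) = 18 + 2*O**2 (a(O) = (O**2 + O**2) + 18 = 2*O**2 + 18 = 18 + 2*O**2)
x(r, U) = sqrt(66 + 2*U**2) (x(r, U) = sqrt(48 + (18 + 2*U**2)) = sqrt(66 + 2*U**2))
sqrt((-121717 + J)/((14075 - 1*80313) + 26965) + x(-2, -376)) = sqrt((-121717 + 213058)/((14075 - 1*80313) + 26965) + sqrt(66 + 2*(-376)**2)) = sqrt(91341/((14075 - 80313) + 26965) + sqrt(66 + 2*141376)) = sqrt(91341/(-66238 + 26965) + sqrt(66 + 282752)) = sqrt(91341/(-39273) + sqrt(282818)) = sqrt(91341*(-1/39273) + sqrt(282818)) = sqrt(-30447/13091 + sqrt(282818))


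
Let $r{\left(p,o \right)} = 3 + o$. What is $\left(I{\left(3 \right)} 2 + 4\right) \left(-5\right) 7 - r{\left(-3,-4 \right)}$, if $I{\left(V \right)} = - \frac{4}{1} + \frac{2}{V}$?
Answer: $\frac{283}{3} \approx 94.333$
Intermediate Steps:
$I{\left(V \right)} = -4 + \frac{2}{V}$ ($I{\left(V \right)} = \left(-4\right) 1 + \frac{2}{V} = -4 + \frac{2}{V}$)
$\left(I{\left(3 \right)} 2 + 4\right) \left(-5\right) 7 - r{\left(-3,-4 \right)} = \left(\left(-4 + \frac{2}{3}\right) 2 + 4\right) \left(-5\right) 7 - \left(3 - 4\right) = \left(\left(-4 + 2 \cdot \frac{1}{3}\right) 2 + 4\right) \left(-5\right) 7 - -1 = \left(\left(-4 + \frac{2}{3}\right) 2 + 4\right) \left(-5\right) 7 + 1 = \left(\left(- \frac{10}{3}\right) 2 + 4\right) \left(-5\right) 7 + 1 = \left(- \frac{20}{3} + 4\right) \left(-5\right) 7 + 1 = \left(- \frac{8}{3}\right) \left(-5\right) 7 + 1 = \frac{40}{3} \cdot 7 + 1 = \frac{280}{3} + 1 = \frac{283}{3}$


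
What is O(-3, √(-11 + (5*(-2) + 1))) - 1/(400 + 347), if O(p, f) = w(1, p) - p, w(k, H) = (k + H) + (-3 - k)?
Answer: -2242/747 ≈ -3.0013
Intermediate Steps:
w(k, H) = -3 + H (w(k, H) = (H + k) + (-3 - k) = -3 + H)
O(p, f) = -3 (O(p, f) = (-3 + p) - p = -3)
O(-3, √(-11 + (5*(-2) + 1))) - 1/(400 + 347) = -3 - 1/(400 + 347) = -3 - 1/747 = -2242/747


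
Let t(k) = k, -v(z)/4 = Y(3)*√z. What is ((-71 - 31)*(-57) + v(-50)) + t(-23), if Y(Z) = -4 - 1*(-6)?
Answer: 5791 - 40*I*√2 ≈ 5791.0 - 56.569*I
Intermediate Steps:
Y(Z) = 2 (Y(Z) = -4 + 6 = 2)
v(z) = -8*√z
((-71 - 31)*(-57) + v(-50)) + t(-23) = ((-71 - 31)*(-57) - 40*I*√2) - 23 = (-102*(-57) - 40*I*√2) - 23 = (5814 - 40*I*√2) - 23 = 5791 - 40*I*√2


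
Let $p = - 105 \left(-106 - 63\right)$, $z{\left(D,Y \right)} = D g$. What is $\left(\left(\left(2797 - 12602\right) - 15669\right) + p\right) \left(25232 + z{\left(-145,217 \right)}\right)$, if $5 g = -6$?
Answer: $-196362974$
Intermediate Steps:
$g = - \frac{6}{5}$ ($g = \frac{1}{5} \left(-6\right) = - \frac{6}{5} \approx -1.2$)
$z{\left(D,Y \right)} = - \frac{6 D}{5}$ ($z{\left(D,Y \right)} = D \left(- \frac{6}{5}\right) = - \frac{6 D}{5}$)
$p = 17745$ ($p = \left(-105\right) \left(-169\right) = 17745$)
$\left(\left(\left(2797 - 12602\right) - 15669\right) + p\right) \left(25232 + z{\left(-145,217 \right)}\right) = \left(\left(\left(2797 - 12602\right) - 15669\right) + 17745\right) \left(25232 - -174\right) = \left(\left(-9805 - 15669\right) + 17745\right) \left(25232 + 174\right) = \left(-25474 + 17745\right) 25406 = \left(-7729\right) 25406 = -196362974$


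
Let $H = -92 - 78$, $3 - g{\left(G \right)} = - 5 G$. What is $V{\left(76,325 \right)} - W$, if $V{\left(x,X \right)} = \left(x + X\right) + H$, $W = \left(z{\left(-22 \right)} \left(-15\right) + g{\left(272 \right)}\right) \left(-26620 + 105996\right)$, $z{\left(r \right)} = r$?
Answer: $-134383337$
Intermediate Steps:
$g{\left(G \right)} = 3 + 5 G$ ($g{\left(G \right)} = 3 - - 5 G = 3 + 5 G$)
$H = -170$
$W = 134383568$ ($W = \left(\left(-22\right) \left(-15\right) + \left(3 + 5 \cdot 272\right)\right) \left(-26620 + 105996\right) = \left(330 + \left(3 + 1360\right)\right) 79376 = \left(330 + 1363\right) 79376 = 1693 \cdot 79376 = 134383568$)
$V{\left(x,X \right)} = -170 + X + x$ ($V{\left(x,X \right)} = \left(x + X\right) - 170 = \left(X + x\right) - 170 = -170 + X + x$)
$V{\left(76,325 \right)} - W = \left(-170 + 325 + 76\right) - 134383568 = 231 - 134383568 = -134383337$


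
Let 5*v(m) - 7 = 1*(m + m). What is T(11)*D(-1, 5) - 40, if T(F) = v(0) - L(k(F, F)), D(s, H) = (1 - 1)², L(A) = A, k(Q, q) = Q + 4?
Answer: -40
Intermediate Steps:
k(Q, q) = 4 + Q
v(m) = 7/5 + 2*m/5 (v(m) = 7/5 + (1*(m + m))/5 = 7/5 + (1*(2*m))/5 = 7/5 + (2*m)/5 = 7/5 + 2*m/5)
D(s, H) = 0 (D(s, H) = 0² = 0)
T(F) = -13/5 - F (T(F) = (7/5 + (⅖)*0) - (4 + F) = (7/5 + 0) + (-4 - F) = 7/5 + (-4 - F) = -13/5 - F)
T(11)*D(-1, 5) - 40 = (-13/5 - 1*11)*0 - 40 = (-13/5 - 11)*0 - 40 = -68/5*0 - 40 = 0 - 40 = -40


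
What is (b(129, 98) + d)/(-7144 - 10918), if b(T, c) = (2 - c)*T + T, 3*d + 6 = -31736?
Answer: 68507/54186 ≈ 1.2643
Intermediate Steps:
d = -31742/3 (d = -2 + (⅓)*(-31736) = -2 - 31736/3 = -31742/3 ≈ -10581.)
b(T, c) = T + T*(2 - c) (b(T, c) = T*(2 - c) + T = T + T*(2 - c))
(b(129, 98) + d)/(-7144 - 10918) = (129*(3 - 1*98) - 31742/3)/(-7144 - 10918) = (129*(3 - 98) - 31742/3)/(-18062) = (129*(-95) - 31742/3)*(-1/18062) = (-12255 - 31742/3)*(-1/18062) = -68507/3*(-1/18062) = 68507/54186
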